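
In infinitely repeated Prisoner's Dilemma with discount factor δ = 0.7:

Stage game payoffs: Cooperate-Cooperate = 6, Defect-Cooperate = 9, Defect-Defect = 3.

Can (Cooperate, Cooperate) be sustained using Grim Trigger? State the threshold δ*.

δ* = 0.5; since δ = 0.7 ≥ 0.5, cooperation can be sustained

Work:
For Grim Trigger:
Cooperate forever: 6/(1-δ)
Defect then punished: 9 + 3·δ/(1-δ)
Need: 6/(1-δ) ≥ 9 + 3·δ/(1-δ)
Solving: δ ≥ (T-R)/(T-P) = (9-6)/(9-3) = 0.5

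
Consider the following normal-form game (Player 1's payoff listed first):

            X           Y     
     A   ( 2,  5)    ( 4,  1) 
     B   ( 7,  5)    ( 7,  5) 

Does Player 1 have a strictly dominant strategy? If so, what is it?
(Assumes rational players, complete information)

Yes, Player 1's strictly dominant strategy is B

Work:
A strategy strictly dominates another if it gives a strictly higher payoff against every opponent action. Compare each pair of P1's strategies column-by-column:
  A vs B: [2 vs 7, 4 vs 7] → A does not strictly dominate B (column X: 2 ≤ 7)
  B vs A: [7 vs 2, 7 vs 4] → B strictly dominates A
B strictly dominates every other strategy → strictly dominant.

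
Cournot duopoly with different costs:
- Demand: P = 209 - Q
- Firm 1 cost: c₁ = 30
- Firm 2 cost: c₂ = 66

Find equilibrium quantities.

q₁* = 71.67, q₂* = 35.67

Work:
Reaction: q₁ = (209 - 30 - q₂)/2
Reaction: q₂ = (209 - 66 - q₁)/2
Solve simultaneously:
q₁* = (209 - 2×30 + 66)/3 = 71.67
q₂* = (209 - 2×66 + 30)/3 = 35.67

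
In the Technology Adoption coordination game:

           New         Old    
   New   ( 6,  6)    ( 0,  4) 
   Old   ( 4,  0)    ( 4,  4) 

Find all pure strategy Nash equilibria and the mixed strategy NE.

Pure NE: (New, New) and (Old, Old); Mixed NE: p = 0.6667, q = 0.6667

Work:
Check pure NE:
(New, New): (6, 6) - no unilateral deviation beneficial
(Old, Old): (4, 4) - no unilateral deviation beneficial
Mixed NE: P1 plays New with p = 0.6667, P2 plays New with q = 0.6667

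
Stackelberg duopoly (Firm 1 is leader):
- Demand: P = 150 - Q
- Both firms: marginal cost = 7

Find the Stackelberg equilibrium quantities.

q₁* (leader) = 71.5, q₂* (follower) = 35.75

Work:
Follower's reaction: q₂ = (a - c - q₁)/2
Leader substitutes: π₁ = q₁·(a - q₁ - (a-c-q₁)/2 - c)
FOC: q₁* = (150 - 7)/2 = 71.50
Then: q₂* = (150 - 7 - 71.5)/2 = 35.75
Leader has first-mover advantage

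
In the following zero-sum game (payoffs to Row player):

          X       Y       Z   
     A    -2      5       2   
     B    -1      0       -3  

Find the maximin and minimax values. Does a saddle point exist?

Maximin = -2, Minimax = -1, Saddle: False

Work:
Row minimums: [-2, -3] → maximin = -2
Column maximums: [-1, 5, 2] → minimax = -1
No saddle point (maximin ≠ minimax). Mixed strategy needed.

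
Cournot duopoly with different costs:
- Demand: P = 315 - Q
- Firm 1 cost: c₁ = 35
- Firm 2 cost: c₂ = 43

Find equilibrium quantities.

q₁* = 96.0, q₂* = 88.0

Work:
Reaction: q₁ = (315 - 35 - q₂)/2
Reaction: q₂ = (315 - 43 - q₁)/2
Solve simultaneously:
q₁* = (315 - 2×35 + 43)/3 = 96.0
q₂* = (315 - 2×43 + 35)/3 = 88.0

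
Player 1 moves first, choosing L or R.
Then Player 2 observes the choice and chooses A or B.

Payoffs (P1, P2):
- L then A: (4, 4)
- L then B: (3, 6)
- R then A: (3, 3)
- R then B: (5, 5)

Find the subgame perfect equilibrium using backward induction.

P1 plays R, P2 plays B after L and B after R; Payoff (5, 5)

Work:
Backward induction:
After L: P2 chooses B → P1 gets 3
After R: P2 chooses B → P1 gets 5
P1 chooses R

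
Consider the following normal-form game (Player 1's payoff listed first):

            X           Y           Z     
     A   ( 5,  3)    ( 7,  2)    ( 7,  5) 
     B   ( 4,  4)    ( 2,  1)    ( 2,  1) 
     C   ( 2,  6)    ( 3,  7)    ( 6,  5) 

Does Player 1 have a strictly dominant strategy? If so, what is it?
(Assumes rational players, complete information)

Yes, Player 1's strictly dominant strategy is A

Work:
A strategy strictly dominates another if it gives a strictly higher payoff against every opponent action. Compare each pair of P1's strategies column-by-column:
  A vs B: [5 vs 4, 7 vs 2, 7 vs 2] → A strictly dominates B
  A vs C: [5 vs 2, 7 vs 3, 7 vs 6] → A strictly dominates C
  B vs A: [4 vs 5, 2 vs 7, 2 vs 7] → B does not strictly dominate A (column X: 4 ≤ 5)
  B vs C: [4 vs 2, 2 vs 3, 2 vs 6] → B does not strictly dominate C (column Y: 2 ≤ 3)
  C vs A: [2 vs 5, 3 vs 7, 6 vs 7] → C does not strictly dominate A (column X: 2 ≤ 5)
  C vs B: [2 vs 4, 3 vs 2, 6 vs 2] → C does not strictly dominate B (column X: 2 ≤ 4)
A strictly dominates every other strategy → strictly dominant.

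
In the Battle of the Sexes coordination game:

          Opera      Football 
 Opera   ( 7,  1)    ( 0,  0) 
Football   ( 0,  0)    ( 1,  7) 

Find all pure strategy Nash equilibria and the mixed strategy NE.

Pure NE: (Opera, Opera) and (Football, Football); Mixed NE: p = 0.875, q = 0.125

Work:
Check pure NE:
(Opera, Opera): (7, 1) - no unilateral deviation beneficial
(Football, Football): (1, 7) - no unilateral deviation beneficial
Mixed NE: P1 plays Opera with p = 0.875, P2 plays Opera with q = 0.125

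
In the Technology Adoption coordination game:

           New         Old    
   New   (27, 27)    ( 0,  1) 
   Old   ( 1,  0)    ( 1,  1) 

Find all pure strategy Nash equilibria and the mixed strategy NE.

Pure NE: (New, New) and (Old, Old); Mixed NE: p = 0.037, q = 0.037

Work:
Check pure NE:
(New, New): (27, 27) - no unilateral deviation beneficial
(Old, Old): (1, 1) - no unilateral deviation beneficial
Mixed NE: P1 plays New with p = 0.037, P2 plays New with q = 0.037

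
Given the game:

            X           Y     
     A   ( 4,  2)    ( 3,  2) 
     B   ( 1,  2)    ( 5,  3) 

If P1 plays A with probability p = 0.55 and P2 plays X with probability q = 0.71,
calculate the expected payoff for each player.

E[P1] = 3.0125, E[P2] = 2.1305

Work:
E[P1] = p·q·π₁(A,X) + p·(1-q)·π₁(A,Y) + (1-p)·q·π₁(B,X) + (1-p)·(1-q)·π₁(B,Y)
= 0.55·0.71·4 + 0.55·0.29·3 + 0.45·0.71·1 + 0.45·0.29·5
= 3.0125

E[P2] = 2.1305 (similar calculation)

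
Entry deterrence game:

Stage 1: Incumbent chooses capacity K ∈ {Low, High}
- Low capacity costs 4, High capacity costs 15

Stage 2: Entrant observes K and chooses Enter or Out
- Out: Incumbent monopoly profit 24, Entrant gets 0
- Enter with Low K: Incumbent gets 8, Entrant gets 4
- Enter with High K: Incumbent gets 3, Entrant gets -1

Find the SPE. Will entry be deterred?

SPE: (High, Enter|Low, Out|High); Entry deterred. Incumbent net profit = 9

Work:
After Low K: Entrant enters (4 > 0)
After High K: Entrant stays out (-1 < 0)
Incumbent: Low → 8−4=4, High → 24−15=9
Incumbent chooses High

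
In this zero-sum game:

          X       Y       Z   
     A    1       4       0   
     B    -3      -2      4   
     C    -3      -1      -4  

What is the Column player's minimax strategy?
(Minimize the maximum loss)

Column should play X, value = 1

Work:
Column player minimizes Row's maximum payoff:
Column X: max payoff to Row = 1
Column Y: max payoff to Row = 4
Column Z: max payoff to Row = 4
Minimum is 1, achieved by column X.
Minimax strategy: X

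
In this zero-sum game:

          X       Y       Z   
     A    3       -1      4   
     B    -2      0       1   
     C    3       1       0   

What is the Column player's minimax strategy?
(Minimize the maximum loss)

Column should play Y, value = 1

Work:
Column player minimizes Row's maximum payoff:
Column X: max payoff to Row = 3
Column Y: max payoff to Row = 1
Column Z: max payoff to Row = 4
Minimum is 1, achieved by column Y.
Minimax strategy: Y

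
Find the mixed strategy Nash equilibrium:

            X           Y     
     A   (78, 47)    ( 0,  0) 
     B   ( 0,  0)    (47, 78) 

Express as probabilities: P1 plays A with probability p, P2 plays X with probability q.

p = 0.624, q = 0.376

Work:
Find probabilities that make opponent indifferent:
P2 chooses q to make P1 indifferent between A and B
P1 chooses p to make P2 indifferent between X and Y
Mixed NE: P1 plays (A: 0.624, B: 0.376), P2 plays (X: 0.376, Y: 0.624)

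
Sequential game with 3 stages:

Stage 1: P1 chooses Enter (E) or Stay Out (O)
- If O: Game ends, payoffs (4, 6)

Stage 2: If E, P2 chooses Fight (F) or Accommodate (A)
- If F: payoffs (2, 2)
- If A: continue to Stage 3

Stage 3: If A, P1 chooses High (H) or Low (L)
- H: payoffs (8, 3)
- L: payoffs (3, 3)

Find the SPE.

SPE: (E, A, H); Outcome (8, 3)

Work:
Stage 3: P1 chooses H (8 vs 3)
Stage 2: P2: F->2, A->3 (anticipating H). Choose A
Stage 1: P1: O->4, E->8 (anticipating A, H). Choose E
SPE path: E -> A -> H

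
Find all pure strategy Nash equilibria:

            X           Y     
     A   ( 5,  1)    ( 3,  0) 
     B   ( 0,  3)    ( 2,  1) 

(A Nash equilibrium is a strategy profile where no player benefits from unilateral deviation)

Nash equilibrium: (A, X)

Work:
Best responses:
  P1 vs X: payoffs [5, 0] → best response A (payoff 5)
  P1 vs Y: payoffs [3, 2] → best response A (payoff 3)
  P2 vs A: payoffs [1, 0] → best response X (payoff 1)
  P2 vs B: payoffs [3, 1] → best response X (payoff 3)
Mutual best responses: (A,X) → Nash equilibria.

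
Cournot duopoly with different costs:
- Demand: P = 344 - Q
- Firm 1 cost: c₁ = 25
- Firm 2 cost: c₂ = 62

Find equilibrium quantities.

q₁* = 118.67, q₂* = 81.67

Work:
Reaction: q₁ = (344 - 25 - q₂)/2
Reaction: q₂ = (344 - 62 - q₁)/2
Solve simultaneously:
q₁* = (344 - 2×25 + 62)/3 = 118.67
q₂* = (344 - 2×62 + 25)/3 = 81.67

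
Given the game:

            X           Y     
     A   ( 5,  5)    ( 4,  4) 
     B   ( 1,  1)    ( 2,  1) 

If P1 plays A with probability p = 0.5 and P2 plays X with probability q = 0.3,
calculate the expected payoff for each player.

E[P1] = 3.0, E[P2] = 2.65

Work:
E[P1] = p·q·π₁(A,X) + p·(1-q)·π₁(A,Y) + (1-p)·q·π₁(B,X) + (1-p)·(1-q)·π₁(B,Y)
= 0.5·0.3·5 + 0.5·0.7·4 + 0.5·0.3·1 + 0.5·0.7·2
= 3.0

E[P2] = 2.65 (similar calculation)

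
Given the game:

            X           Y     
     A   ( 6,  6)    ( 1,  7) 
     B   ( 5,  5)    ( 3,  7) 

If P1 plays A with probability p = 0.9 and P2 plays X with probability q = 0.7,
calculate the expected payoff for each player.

E[P1] = 4.49, E[P2] = 6.23

Work:
E[P1] = p·q·π₁(A,X) + p·(1-q)·π₁(A,Y) + (1-p)·q·π₁(B,X) + (1-p)·(1-q)·π₁(B,Y)
= 0.9·0.7·6 + 0.9·0.3·1 + 0.1·0.7·5 + 0.1·0.3·3
= 4.49

E[P2] = 6.23 (similar calculation)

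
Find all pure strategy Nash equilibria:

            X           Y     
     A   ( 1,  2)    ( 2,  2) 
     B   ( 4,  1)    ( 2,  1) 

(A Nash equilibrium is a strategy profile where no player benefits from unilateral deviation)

Nash equilibrium: (A, Y), (B, X), (B, Y)

Work:
Best responses:
  P1 vs X: payoffs [1, 4] → best response B (payoff 4)
  P1 vs Y: payoffs [2, 2] → best response A/B (payoff 2)
  P2 vs A: payoffs [2, 2] → best response X/Y (payoff 2)
  P2 vs B: payoffs [1, 1] → best response X/Y (payoff 1)
Mutual best responses: (A,Y), (B,X), (B,Y) → Nash equilibria.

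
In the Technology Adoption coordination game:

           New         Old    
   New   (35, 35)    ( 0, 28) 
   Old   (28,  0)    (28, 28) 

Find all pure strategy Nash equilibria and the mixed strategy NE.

Pure NE: (New, New) and (Old, Old); Mixed NE: p = 0.8, q = 0.8

Work:
Check pure NE:
(New, New): (35, 35) - no unilateral deviation beneficial
(Old, Old): (28, 28) - no unilateral deviation beneficial
Mixed NE: P1 plays New with p = 0.8, P2 plays New with q = 0.8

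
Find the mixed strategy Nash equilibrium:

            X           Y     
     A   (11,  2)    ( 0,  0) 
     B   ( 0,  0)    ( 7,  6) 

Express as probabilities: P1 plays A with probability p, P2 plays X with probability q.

p = 0.75, q = 0.3889

Work:
Find probabilities that make opponent indifferent:
P2 chooses q to make P1 indifferent between A and B
P1 chooses p to make P2 indifferent between X and Y
Mixed NE: P1 plays (A: 0.75, B: 0.25), P2 plays (X: 0.3889, Y: 0.6111)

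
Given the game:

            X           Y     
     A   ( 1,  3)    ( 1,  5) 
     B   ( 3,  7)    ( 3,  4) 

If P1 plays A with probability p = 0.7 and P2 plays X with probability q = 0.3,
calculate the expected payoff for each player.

E[P1] = 1.6, E[P2] = 4.55

Work:
E[P1] = p·q·π₁(A,X) + p·(1-q)·π₁(A,Y) + (1-p)·q·π₁(B,X) + (1-p)·(1-q)·π₁(B,Y)
= 0.7·0.3·1 + 0.7·0.7·1 + 0.3·0.3·3 + 0.3·0.7·3
= 1.6

E[P2] = 4.55 (similar calculation)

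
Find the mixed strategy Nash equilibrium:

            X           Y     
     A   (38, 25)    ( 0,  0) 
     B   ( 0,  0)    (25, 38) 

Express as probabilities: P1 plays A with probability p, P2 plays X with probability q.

p = 0.6032, q = 0.3968

Work:
Find probabilities that make opponent indifferent:
P2 chooses q to make P1 indifferent between A and B
P1 chooses p to make P2 indifferent between X and Y
Mixed NE: P1 plays (A: 0.6032, B: 0.3968), P2 plays (X: 0.3968, Y: 0.6032)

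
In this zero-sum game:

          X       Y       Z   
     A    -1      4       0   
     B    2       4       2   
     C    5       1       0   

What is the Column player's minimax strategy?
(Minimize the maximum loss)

Column should play Z, value = 2

Work:
Column player minimizes Row's maximum payoff:
Column X: max payoff to Row = 5
Column Y: max payoff to Row = 4
Column Z: max payoff to Row = 2
Minimum is 2, achieved by column Z.
Minimax strategy: Z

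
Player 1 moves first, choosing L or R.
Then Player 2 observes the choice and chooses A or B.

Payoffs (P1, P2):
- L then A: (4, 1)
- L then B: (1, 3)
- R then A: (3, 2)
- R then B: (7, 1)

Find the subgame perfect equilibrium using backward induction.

P1 plays R, P2 plays B after L and A after R; Payoff (3, 2)

Work:
Backward induction:
After L: P2 chooses B → P1 gets 1
After R: P2 chooses A → P1 gets 3
P1 chooses R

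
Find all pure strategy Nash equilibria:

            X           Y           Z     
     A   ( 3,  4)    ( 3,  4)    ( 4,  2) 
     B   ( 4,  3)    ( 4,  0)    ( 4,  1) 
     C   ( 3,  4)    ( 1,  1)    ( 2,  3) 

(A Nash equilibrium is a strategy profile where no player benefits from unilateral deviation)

Nash equilibrium: (B, X)

Work:
Best responses:
  P1 vs X: payoffs [3, 4, 3] → best response B (payoff 4)
  P1 vs Y: payoffs [3, 4, 1] → best response B (payoff 4)
  P1 vs Z: payoffs [4, 4, 2] → best response A/B (payoff 4)
  P2 vs A: payoffs [4, 4, 2] → best response X/Y (payoff 4)
  P2 vs B: payoffs [3, 0, 1] → best response X (payoff 3)
  P2 vs C: payoffs [4, 1, 3] → best response X (payoff 4)
Mutual best responses: (B,X) → Nash equilibria.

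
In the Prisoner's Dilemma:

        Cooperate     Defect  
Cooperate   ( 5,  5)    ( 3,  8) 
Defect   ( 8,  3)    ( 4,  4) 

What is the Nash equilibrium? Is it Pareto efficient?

(Defect, Defect) is NE; not Pareto efficient

Work:
Defect dominates Cooperate for both players:
If P2 cooperates: Defect (8) > Cooperate (5)
If P2 defects: Defect (4) > Cooperate (3)
NE: (Defect, Defect) with payoff (4, 4)
But (Cooperate, Cooperate) = (5, 5) Pareto dominates (4, 4)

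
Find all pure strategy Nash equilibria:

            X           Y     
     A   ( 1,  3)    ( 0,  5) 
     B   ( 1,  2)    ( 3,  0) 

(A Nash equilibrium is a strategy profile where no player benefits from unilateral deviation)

Nash equilibrium: (B, X)

Work:
Best responses:
  P1 vs X: payoffs [1, 1] → best response A/B (payoff 1)
  P1 vs Y: payoffs [0, 3] → best response B (payoff 3)
  P2 vs A: payoffs [3, 5] → best response Y (payoff 5)
  P2 vs B: payoffs [2, 0] → best response X (payoff 2)
Mutual best responses: (B,X) → Nash equilibria.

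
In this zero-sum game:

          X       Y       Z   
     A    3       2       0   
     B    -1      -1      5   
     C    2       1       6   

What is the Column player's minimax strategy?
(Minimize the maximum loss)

Column should play Y, value = 2

Work:
Column player minimizes Row's maximum payoff:
Column X: max payoff to Row = 3
Column Y: max payoff to Row = 2
Column Z: max payoff to Row = 6
Minimum is 2, achieved by column Y.
Minimax strategy: Y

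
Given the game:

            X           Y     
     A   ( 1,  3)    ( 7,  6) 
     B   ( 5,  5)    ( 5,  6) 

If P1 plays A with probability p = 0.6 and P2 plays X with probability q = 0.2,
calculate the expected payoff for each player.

E[P1] = 5.48, E[P2] = 5.56

Work:
E[P1] = p·q·π₁(A,X) + p·(1-q)·π₁(A,Y) + (1-p)·q·π₁(B,X) + (1-p)·(1-q)·π₁(B,Y)
= 0.6·0.2·1 + 0.6·0.8·7 + 0.4·0.2·5 + 0.4·0.8·5
= 5.48

E[P2] = 5.56 (similar calculation)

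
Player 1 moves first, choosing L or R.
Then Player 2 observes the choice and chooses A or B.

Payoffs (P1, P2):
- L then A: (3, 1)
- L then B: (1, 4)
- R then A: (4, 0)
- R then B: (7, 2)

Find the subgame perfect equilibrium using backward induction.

P1 plays R, P2 plays B after L and B after R; Payoff (7, 2)

Work:
Backward induction:
After L: P2 chooses B → P1 gets 1
After R: P2 chooses B → P1 gets 7
P1 chooses R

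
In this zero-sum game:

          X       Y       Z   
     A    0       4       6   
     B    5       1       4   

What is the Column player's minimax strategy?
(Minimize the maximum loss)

Column should play Y, value = 4

Work:
Column player minimizes Row's maximum payoff:
Column X: max payoff to Row = 5
Column Y: max payoff to Row = 4
Column Z: max payoff to Row = 6
Minimum is 4, achieved by column Y.
Minimax strategy: Y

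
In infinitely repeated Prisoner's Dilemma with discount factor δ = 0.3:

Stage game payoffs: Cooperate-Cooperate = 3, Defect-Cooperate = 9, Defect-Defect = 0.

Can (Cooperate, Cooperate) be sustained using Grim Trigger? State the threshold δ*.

δ* = 0.6667; since δ = 0.3 < 0.6667, cooperation cannot be sustained

Work:
For Grim Trigger:
Cooperate forever: 3/(1-δ)
Defect then punished: 9 + 0·δ/(1-δ)
Need: 3/(1-δ) ≥ 9 + 0·δ/(1-δ)
Solving: δ ≥ (T-R)/(T-P) = (9-3)/(9-0) = 0.6667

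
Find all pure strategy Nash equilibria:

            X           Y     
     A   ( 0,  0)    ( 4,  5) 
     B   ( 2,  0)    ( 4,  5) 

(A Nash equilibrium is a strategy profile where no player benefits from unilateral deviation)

Nash equilibrium: (A, Y), (B, Y)

Work:
Best responses:
  P1 vs X: payoffs [0, 2] → best response B (payoff 2)
  P1 vs Y: payoffs [4, 4] → best response A/B (payoff 4)
  P2 vs A: payoffs [0, 5] → best response Y (payoff 5)
  P2 vs B: payoffs [0, 5] → best response Y (payoff 5)
Mutual best responses: (A,Y), (B,Y) → Nash equilibria.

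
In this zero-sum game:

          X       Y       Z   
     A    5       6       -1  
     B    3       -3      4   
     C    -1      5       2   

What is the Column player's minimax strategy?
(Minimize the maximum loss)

Column should play Z, value = 4

Work:
Column player minimizes Row's maximum payoff:
Column X: max payoff to Row = 5
Column Y: max payoff to Row = 6
Column Z: max payoff to Row = 4
Minimum is 4, achieved by column Z.
Minimax strategy: Z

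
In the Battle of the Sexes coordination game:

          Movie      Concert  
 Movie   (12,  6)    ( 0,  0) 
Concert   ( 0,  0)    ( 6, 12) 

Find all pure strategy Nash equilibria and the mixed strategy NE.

Pure NE: (Movie, Movie) and (Concert, Concert); Mixed NE: p = 0.6667, q = 0.3333

Work:
Check pure NE:
(Movie, Movie): (12, 6) - no unilateral deviation beneficial
(Concert, Concert): (6, 12) - no unilateral deviation beneficial
Mixed NE: P1 plays Movie with p = 0.6667, P2 plays Movie with q = 0.3333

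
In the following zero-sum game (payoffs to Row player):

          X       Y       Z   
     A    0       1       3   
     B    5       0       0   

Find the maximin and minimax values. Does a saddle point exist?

Maximin = 0, Minimax = 1, Saddle: False

Work:
Row minimums: [0, 0] → maximin = 0
Column maximums: [5, 1, 3] → minimax = 1
No saddle point (maximin ≠ minimax). Mixed strategy needed.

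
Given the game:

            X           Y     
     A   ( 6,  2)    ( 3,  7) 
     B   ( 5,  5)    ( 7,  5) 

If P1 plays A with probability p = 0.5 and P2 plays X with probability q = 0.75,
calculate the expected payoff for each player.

E[P1] = 5.375, E[P2] = 4.125

Work:
E[P1] = p·q·π₁(A,X) + p·(1-q)·π₁(A,Y) + (1-p)·q·π₁(B,X) + (1-p)·(1-q)·π₁(B,Y)
= 0.5·0.75·6 + 0.5·0.25·3 + 0.5·0.75·5 + 0.5·0.25·7
= 5.375

E[P2] = 4.125 (similar calculation)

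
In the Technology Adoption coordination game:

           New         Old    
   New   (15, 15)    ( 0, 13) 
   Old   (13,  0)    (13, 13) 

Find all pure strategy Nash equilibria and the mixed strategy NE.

Pure NE: (New, New) and (Old, Old); Mixed NE: p = 0.8667, q = 0.8667

Work:
Check pure NE:
(New, New): (15, 15) - no unilateral deviation beneficial
(Old, Old): (13, 13) - no unilateral deviation beneficial
Mixed NE: P1 plays New with p = 0.8667, P2 plays New with q = 0.8667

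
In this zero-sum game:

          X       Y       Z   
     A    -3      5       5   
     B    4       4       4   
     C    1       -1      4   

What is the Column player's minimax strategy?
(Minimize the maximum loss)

Column should play X, value = 4

Work:
Column player minimizes Row's maximum payoff:
Column X: max payoff to Row = 4
Column Y: max payoff to Row = 5
Column Z: max payoff to Row = 5
Minimum is 4, achieved by column X.
Minimax strategy: X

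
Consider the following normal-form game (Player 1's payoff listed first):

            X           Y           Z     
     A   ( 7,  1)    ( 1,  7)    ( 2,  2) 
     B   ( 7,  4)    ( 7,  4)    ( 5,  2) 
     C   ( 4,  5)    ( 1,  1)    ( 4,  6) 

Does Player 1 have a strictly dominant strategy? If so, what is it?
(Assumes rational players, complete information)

No strictly dominant strategy exists for Player 1

Work:
A strategy strictly dominates another if it gives a strictly higher payoff against every opponent action. Compare each pair of P1's strategies column-by-column:
  A vs B: [7 vs 7, 1 vs 7, 2 vs 5] → A does not strictly dominate B (column X: 7 ≤ 7)
  A vs C: [7 vs 4, 1 vs 1, 2 vs 4] → A does not strictly dominate C (column Y: 1 ≤ 1)
  B vs A: [7 vs 7, 7 vs 1, 5 vs 2] → B does not strictly dominate A (column X: 7 ≤ 7)
  B vs C: [7 vs 4, 7 vs 1, 5 vs 4] → B strictly dominates C
  C vs A: [4 vs 7, 1 vs 1, 4 vs 2] → C does not strictly dominate A (column X: 4 ≤ 7)
  C vs B: [4 vs 7, 1 vs 7, 4 vs 5] → C does not strictly dominate B (column X: 4 ≤ 7)
No single strategy strictly dominates all others → no strictly dominant strategy.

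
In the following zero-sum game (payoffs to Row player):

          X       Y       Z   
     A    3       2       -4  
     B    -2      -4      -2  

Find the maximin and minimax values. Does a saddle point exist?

Maximin = -4, Minimax = -2, Saddle: False

Work:
Row minimums: [-4, -4] → maximin = -4
Column maximums: [3, 2, -2] → minimax = -2
No saddle point (maximin ≠ minimax). Mixed strategy needed.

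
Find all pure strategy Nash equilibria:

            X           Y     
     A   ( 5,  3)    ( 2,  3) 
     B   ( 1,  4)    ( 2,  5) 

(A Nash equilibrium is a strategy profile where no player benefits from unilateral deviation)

Nash equilibrium: (A, X), (A, Y), (B, Y)

Work:
Best responses:
  P1 vs X: payoffs [5, 1] → best response A (payoff 5)
  P1 vs Y: payoffs [2, 2] → best response A/B (payoff 2)
  P2 vs A: payoffs [3, 3] → best response X/Y (payoff 3)
  P2 vs B: payoffs [4, 5] → best response Y (payoff 5)
Mutual best responses: (A,X), (A,Y), (B,Y) → Nash equilibria.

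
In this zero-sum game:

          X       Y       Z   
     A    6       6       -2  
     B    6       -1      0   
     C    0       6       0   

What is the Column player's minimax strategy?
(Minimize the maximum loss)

Column should play Z, value = 0

Work:
Column player minimizes Row's maximum payoff:
Column X: max payoff to Row = 6
Column Y: max payoff to Row = 6
Column Z: max payoff to Row = 0
Minimum is 0, achieved by column Z.
Minimax strategy: Z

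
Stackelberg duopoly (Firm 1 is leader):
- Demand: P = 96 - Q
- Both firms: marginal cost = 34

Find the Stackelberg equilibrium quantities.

q₁* (leader) = 31.0, q₂* (follower) = 15.5

Work:
Follower's reaction: q₂ = (a - c - q₁)/2
Leader substitutes: π₁ = q₁·(a - q₁ - (a-c-q₁)/2 - c)
FOC: q₁* = (96 - 34)/2 = 31.00
Then: q₂* = (96 - 34 - 31.0)/2 = 15.50
Leader has first-mover advantage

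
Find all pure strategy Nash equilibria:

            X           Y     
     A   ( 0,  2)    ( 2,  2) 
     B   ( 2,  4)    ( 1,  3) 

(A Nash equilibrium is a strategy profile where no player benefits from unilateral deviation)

Nash equilibrium: (A, Y), (B, X)

Work:
Best responses:
  P1 vs X: payoffs [0, 2] → best response B (payoff 2)
  P1 vs Y: payoffs [2, 1] → best response A (payoff 2)
  P2 vs A: payoffs [2, 2] → best response X/Y (payoff 2)
  P2 vs B: payoffs [4, 3] → best response X (payoff 4)
Mutual best responses: (A,Y), (B,X) → Nash equilibria.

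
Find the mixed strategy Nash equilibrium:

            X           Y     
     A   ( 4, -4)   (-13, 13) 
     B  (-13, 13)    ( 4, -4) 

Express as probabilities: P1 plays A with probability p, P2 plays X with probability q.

p = 0.5, q = 0.5

Work:
Find probabilities that make opponent indifferent:
P2 chooses q to make P1 indifferent between A and B
P1 chooses p to make P2 indifferent between X and Y
Mixed NE: P1 plays (A: 0.5, B: 0.5), P2 plays (X: 0.5, Y: 0.5)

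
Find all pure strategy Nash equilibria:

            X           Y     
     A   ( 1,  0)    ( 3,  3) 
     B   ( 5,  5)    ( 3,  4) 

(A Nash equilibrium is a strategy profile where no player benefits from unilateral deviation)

Nash equilibrium: (A, Y), (B, X)

Work:
Best responses:
  P1 vs X: payoffs [1, 5] → best response B (payoff 5)
  P1 vs Y: payoffs [3, 3] → best response A/B (payoff 3)
  P2 vs A: payoffs [0, 3] → best response Y (payoff 3)
  P2 vs B: payoffs [5, 4] → best response X (payoff 5)
Mutual best responses: (A,Y), (B,X) → Nash equilibria.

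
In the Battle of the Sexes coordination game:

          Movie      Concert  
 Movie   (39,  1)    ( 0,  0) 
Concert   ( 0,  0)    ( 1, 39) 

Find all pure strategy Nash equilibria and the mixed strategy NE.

Pure NE: (Movie, Movie) and (Concert, Concert); Mixed NE: p = 0.975, q = 0.025

Work:
Check pure NE:
(Movie, Movie): (39, 1) - no unilateral deviation beneficial
(Concert, Concert): (1, 39) - no unilateral deviation beneficial
Mixed NE: P1 plays Movie with p = 0.975, P2 plays Movie with q = 0.025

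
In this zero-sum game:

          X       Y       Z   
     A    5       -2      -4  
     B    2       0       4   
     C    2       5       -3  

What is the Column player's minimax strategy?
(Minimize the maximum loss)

Column should play Z, value = 4

Work:
Column player minimizes Row's maximum payoff:
Column X: max payoff to Row = 5
Column Y: max payoff to Row = 5
Column Z: max payoff to Row = 4
Minimum is 4, achieved by column Z.
Minimax strategy: Z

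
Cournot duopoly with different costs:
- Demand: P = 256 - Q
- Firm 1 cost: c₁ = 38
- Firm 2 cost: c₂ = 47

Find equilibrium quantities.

q₁* = 75.67, q₂* = 66.67

Work:
Reaction: q₁ = (256 - 38 - q₂)/2
Reaction: q₂ = (256 - 47 - q₁)/2
Solve simultaneously:
q₁* = (256 - 2×38 + 47)/3 = 75.67
q₂* = (256 - 2×47 + 38)/3 = 66.67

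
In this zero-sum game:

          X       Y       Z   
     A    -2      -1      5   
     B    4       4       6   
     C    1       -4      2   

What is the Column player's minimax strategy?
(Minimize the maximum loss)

Column should play X or Y (all achieve the minimum), value = 4

Work:
Column player minimizes Row's maximum payoff:
Column X: max payoff to Row = 4
Column Y: max payoff to Row = 4
Column Z: max payoff to Row = 6
Minimum is 4, achieved by columns X, Y (tied).
Each of X or Y is a minimax strategy.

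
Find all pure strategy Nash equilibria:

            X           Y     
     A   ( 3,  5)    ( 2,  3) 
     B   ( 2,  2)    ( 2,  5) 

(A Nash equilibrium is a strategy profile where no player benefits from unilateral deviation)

Nash equilibrium: (A, X), (B, Y)

Work:
Best responses:
  P1 vs X: payoffs [3, 2] → best response A (payoff 3)
  P1 vs Y: payoffs [2, 2] → best response A/B (payoff 2)
  P2 vs A: payoffs [5, 3] → best response X (payoff 5)
  P2 vs B: payoffs [2, 5] → best response Y (payoff 5)
Mutual best responses: (A,X), (B,Y) → Nash equilibria.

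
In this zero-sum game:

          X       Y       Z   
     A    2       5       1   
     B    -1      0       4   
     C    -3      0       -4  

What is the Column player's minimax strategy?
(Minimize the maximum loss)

Column should play X, value = 2

Work:
Column player minimizes Row's maximum payoff:
Column X: max payoff to Row = 2
Column Y: max payoff to Row = 5
Column Z: max payoff to Row = 4
Minimum is 2, achieved by column X.
Minimax strategy: X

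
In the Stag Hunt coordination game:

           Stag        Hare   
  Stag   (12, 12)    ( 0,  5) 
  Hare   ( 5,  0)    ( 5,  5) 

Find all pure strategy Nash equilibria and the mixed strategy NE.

Pure NE: (Stag, Stag) and (Hare, Hare); Mixed NE: p = 0.4167, q = 0.4167

Work:
Check pure NE:
(Stag, Stag): (12, 12) - no unilateral deviation beneficial
(Hare, Hare): (5, 5) - no unilateral deviation beneficial
Mixed NE: P1 plays Stag with p = 0.4167, P2 plays Stag with q = 0.4167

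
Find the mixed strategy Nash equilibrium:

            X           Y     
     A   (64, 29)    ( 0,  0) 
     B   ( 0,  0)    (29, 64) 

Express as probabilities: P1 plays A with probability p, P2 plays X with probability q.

p = 0.6882, q = 0.3118

Work:
Find probabilities that make opponent indifferent:
P2 chooses q to make P1 indifferent between A and B
P1 chooses p to make P2 indifferent between X and Y
Mixed NE: P1 plays (A: 0.6882, B: 0.3118), P2 plays (X: 0.3118, Y: 0.6882)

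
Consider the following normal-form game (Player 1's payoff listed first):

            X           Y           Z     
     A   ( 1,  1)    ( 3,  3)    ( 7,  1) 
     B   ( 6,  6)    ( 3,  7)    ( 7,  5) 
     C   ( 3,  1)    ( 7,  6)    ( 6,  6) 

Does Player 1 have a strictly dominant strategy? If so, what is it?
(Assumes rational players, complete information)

No strictly dominant strategy exists for Player 1

Work:
A strategy strictly dominates another if it gives a strictly higher payoff against every opponent action. Compare each pair of P1's strategies column-by-column:
  A vs B: [1 vs 6, 3 vs 3, 7 vs 7] → A does not strictly dominate B (column X: 1 ≤ 6)
  A vs C: [1 vs 3, 3 vs 7, 7 vs 6] → A does not strictly dominate C (column X: 1 ≤ 3)
  B vs A: [6 vs 1, 3 vs 3, 7 vs 7] → B does not strictly dominate A (column Y: 3 ≤ 3)
  B vs C: [6 vs 3, 3 vs 7, 7 vs 6] → B does not strictly dominate C (column Y: 3 ≤ 7)
  C vs A: [3 vs 1, 7 vs 3, 6 vs 7] → C does not strictly dominate A (column Z: 6 ≤ 7)
  C vs B: [3 vs 6, 7 vs 3, 6 vs 7] → C does not strictly dominate B (column X: 3 ≤ 6)
No single strategy strictly dominates all others → no strictly dominant strategy.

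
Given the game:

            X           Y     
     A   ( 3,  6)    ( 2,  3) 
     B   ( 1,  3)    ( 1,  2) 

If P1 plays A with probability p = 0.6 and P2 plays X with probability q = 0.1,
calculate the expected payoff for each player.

E[P1] = 1.66, E[P2] = 2.82

Work:
E[P1] = p·q·π₁(A,X) + p·(1-q)·π₁(A,Y) + (1-p)·q·π₁(B,X) + (1-p)·(1-q)·π₁(B,Y)
= 0.6·0.1·3 + 0.6·0.9·2 + 0.4·0.1·1 + 0.4·0.9·1
= 1.66

E[P2] = 2.82 (similar calculation)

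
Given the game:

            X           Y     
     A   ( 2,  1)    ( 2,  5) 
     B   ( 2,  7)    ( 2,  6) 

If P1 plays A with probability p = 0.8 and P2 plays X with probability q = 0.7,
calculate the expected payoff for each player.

E[P1] = 2.0, E[P2] = 3.1

Work:
E[P1] = p·q·π₁(A,X) + p·(1-q)·π₁(A,Y) + (1-p)·q·π₁(B,X) + (1-p)·(1-q)·π₁(B,Y)
= 0.8·0.7·2 + 0.8·0.3·2 + 0.2·0.7·2 + 0.2·0.3·2
= 2.0

E[P2] = 3.1 (similar calculation)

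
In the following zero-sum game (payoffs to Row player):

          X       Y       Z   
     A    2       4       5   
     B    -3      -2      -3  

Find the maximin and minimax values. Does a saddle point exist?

Maximin = 2, Minimax = 2, Saddle: True

Work:
Row minimums: [2, -3] → maximin = 2
Column maximums: [2, 4, 5] → minimax = 2
Saddle point exists! Game value = 2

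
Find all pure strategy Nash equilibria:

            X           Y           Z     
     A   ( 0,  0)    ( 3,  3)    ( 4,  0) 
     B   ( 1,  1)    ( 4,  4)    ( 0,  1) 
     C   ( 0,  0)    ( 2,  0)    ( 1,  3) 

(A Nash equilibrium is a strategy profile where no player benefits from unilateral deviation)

Nash equilibrium: (B, Y)

Work:
Best responses:
  P1 vs X: payoffs [0, 1, 0] → best response B (payoff 1)
  P1 vs Y: payoffs [3, 4, 2] → best response B (payoff 4)
  P1 vs Z: payoffs [4, 0, 1] → best response A (payoff 4)
  P2 vs A: payoffs [0, 3, 0] → best response Y (payoff 3)
  P2 vs B: payoffs [1, 4, 1] → best response Y (payoff 4)
  P2 vs C: payoffs [0, 0, 3] → best response Z (payoff 3)
Mutual best responses: (B,Y) → Nash equilibria.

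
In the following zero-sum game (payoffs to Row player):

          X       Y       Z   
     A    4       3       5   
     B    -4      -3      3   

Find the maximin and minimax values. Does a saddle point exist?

Maximin = 3, Minimax = 3, Saddle: True

Work:
Row minimums: [3, -4] → maximin = 3
Column maximums: [4, 3, 5] → minimax = 3
Saddle point exists! Game value = 3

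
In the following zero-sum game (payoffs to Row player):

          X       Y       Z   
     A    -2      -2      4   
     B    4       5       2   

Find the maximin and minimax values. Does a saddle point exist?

Maximin = 2, Minimax = 4, Saddle: False

Work:
Row minimums: [-2, 2] → maximin = 2
Column maximums: [4, 5, 4] → minimax = 4
No saddle point (maximin ≠ minimax). Mixed strategy needed.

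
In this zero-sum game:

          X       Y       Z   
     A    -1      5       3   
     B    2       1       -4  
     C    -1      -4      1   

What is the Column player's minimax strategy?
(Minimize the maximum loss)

Column should play X, value = 2

Work:
Column player minimizes Row's maximum payoff:
Column X: max payoff to Row = 2
Column Y: max payoff to Row = 5
Column Z: max payoff to Row = 3
Minimum is 2, achieved by column X.
Minimax strategy: X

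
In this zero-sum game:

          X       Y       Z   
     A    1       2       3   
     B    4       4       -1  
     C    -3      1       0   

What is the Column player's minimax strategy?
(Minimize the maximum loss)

Column should play Z, value = 3

Work:
Column player minimizes Row's maximum payoff:
Column X: max payoff to Row = 4
Column Y: max payoff to Row = 4
Column Z: max payoff to Row = 3
Minimum is 3, achieved by column Z.
Minimax strategy: Z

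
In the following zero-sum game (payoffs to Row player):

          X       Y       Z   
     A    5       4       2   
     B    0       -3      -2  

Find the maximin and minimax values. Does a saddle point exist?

Maximin = 2, Minimax = 2, Saddle: True

Work:
Row minimums: [2, -3] → maximin = 2
Column maximums: [5, 4, 2] → minimax = 2
Saddle point exists! Game value = 2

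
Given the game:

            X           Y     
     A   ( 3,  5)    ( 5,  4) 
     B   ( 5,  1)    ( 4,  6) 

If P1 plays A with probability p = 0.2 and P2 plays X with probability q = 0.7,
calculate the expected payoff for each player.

E[P1] = 4.48, E[P2] = 2.94

Work:
E[P1] = p·q·π₁(A,X) + p·(1-q)·π₁(A,Y) + (1-p)·q·π₁(B,X) + (1-p)·(1-q)·π₁(B,Y)
= 0.2·0.7·3 + 0.2·0.3·5 + 0.8·0.7·5 + 0.8·0.3·4
= 4.48

E[P2] = 2.94 (similar calculation)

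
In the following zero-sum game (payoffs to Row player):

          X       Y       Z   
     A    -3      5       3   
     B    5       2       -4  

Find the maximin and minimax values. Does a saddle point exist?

Maximin = -3, Minimax = 3, Saddle: False

Work:
Row minimums: [-3, -4] → maximin = -3
Column maximums: [5, 5, 3] → minimax = 3
No saddle point (maximin ≠ minimax). Mixed strategy needed.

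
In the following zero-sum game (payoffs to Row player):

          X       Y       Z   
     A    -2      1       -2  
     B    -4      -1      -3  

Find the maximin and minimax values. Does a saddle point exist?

Maximin = -2, Minimax = -2, Saddle: True

Work:
Row minimums: [-2, -4] → maximin = -2
Column maximums: [-2, 1, -2] → minimax = -2
Saddle point exists! Game value = -2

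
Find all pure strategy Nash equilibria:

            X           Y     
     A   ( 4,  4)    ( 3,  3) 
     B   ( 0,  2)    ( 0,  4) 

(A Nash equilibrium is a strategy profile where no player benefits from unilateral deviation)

Nash equilibrium: (A, X)

Work:
Best responses:
  P1 vs X: payoffs [4, 0] → best response A (payoff 4)
  P1 vs Y: payoffs [3, 0] → best response A (payoff 3)
  P2 vs A: payoffs [4, 3] → best response X (payoff 4)
  P2 vs B: payoffs [2, 4] → best response Y (payoff 4)
Mutual best responses: (A,X) → Nash equilibria.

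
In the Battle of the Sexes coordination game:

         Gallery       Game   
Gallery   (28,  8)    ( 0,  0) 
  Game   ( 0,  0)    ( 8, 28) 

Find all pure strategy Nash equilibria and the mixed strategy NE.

Pure NE: (Gallery, Gallery) and (Game, Game); Mixed NE: p = 0.7778, q = 0.2222

Work:
Check pure NE:
(Gallery, Gallery): (28, 8) - no unilateral deviation beneficial
(Game, Game): (8, 28) - no unilateral deviation beneficial
Mixed NE: P1 plays Gallery with p = 0.7778, P2 plays Gallery with q = 0.2222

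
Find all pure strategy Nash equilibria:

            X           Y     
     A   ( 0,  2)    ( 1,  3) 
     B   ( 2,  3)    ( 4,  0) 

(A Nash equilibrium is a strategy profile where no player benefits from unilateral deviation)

Nash equilibrium: (B, X)

Work:
Best responses:
  P1 vs X: payoffs [0, 2] → best response B (payoff 2)
  P1 vs Y: payoffs [1, 4] → best response B (payoff 4)
  P2 vs A: payoffs [2, 3] → best response Y (payoff 3)
  P2 vs B: payoffs [3, 0] → best response X (payoff 3)
Mutual best responses: (B,X) → Nash equilibria.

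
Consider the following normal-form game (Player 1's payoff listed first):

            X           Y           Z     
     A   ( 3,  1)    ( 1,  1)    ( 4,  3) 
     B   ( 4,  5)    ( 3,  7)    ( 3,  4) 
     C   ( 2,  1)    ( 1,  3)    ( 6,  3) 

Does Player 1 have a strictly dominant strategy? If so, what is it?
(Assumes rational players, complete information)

No strictly dominant strategy exists for Player 1

Work:
A strategy strictly dominates another if it gives a strictly higher payoff against every opponent action. Compare each pair of P1's strategies column-by-column:
  A vs B: [3 vs 4, 1 vs 3, 4 vs 3] → A does not strictly dominate B (column X: 3 ≤ 4)
  A vs C: [3 vs 2, 1 vs 1, 4 vs 6] → A does not strictly dominate C (column Y: 1 ≤ 1)
  B vs A: [4 vs 3, 3 vs 1, 3 vs 4] → B does not strictly dominate A (column Z: 3 ≤ 4)
  B vs C: [4 vs 2, 3 vs 1, 3 vs 6] → B does not strictly dominate C (column Z: 3 ≤ 6)
  C vs A: [2 vs 3, 1 vs 1, 6 vs 4] → C does not strictly dominate A (column X: 2 ≤ 3)
  C vs B: [2 vs 4, 1 vs 3, 6 vs 3] → C does not strictly dominate B (column X: 2 ≤ 4)
No single strategy strictly dominates all others → no strictly dominant strategy.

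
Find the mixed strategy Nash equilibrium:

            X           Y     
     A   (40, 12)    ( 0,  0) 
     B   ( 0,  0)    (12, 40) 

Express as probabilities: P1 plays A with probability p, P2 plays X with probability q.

p = 0.7692, q = 0.2308

Work:
Find probabilities that make opponent indifferent:
P2 chooses q to make P1 indifferent between A and B
P1 chooses p to make P2 indifferent between X and Y
Mixed NE: P1 plays (A: 0.7692, B: 0.2308), P2 plays (X: 0.2308, Y: 0.7692)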